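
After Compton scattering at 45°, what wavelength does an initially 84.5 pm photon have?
85.2106 pm

Using the Compton formula: λ' = λ + λ_C(1 − cos θ)

For θ = 45°, cos θ = √2/2 (exact) ≈ 0.7071, so:
1 − cos 45° = 1 − (√2/2) ≈ 0.2929

Δλ = λ_C × 0.2929 = 2.4263 × 0.2929 = 0.7106 pm

λ' = 84.5 + 0.7106 = 85.2106 pm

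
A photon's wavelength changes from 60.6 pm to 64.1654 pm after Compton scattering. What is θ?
118.00°

First find the wavelength shift:
Δλ = λ' - λ = 64.1654 - 60.6 = 3.5654 pm

Using Δλ = λ_C(1 - cos θ), with λ_C = h/(m_e·c) ≈ 2.42631024 pm:
cos θ = 1 - Δλ/λ_C
cos θ = 1 - 3.5654/2.42631024
cos θ = -0.469474

θ = arccos(-0.469474)
θ = 118.00°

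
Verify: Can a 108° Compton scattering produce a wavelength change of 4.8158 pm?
No, inconsistent

Calculate the expected shift for θ = 108°:

Δλ_expected = λ_C(1 - cos(108°))
Δλ_expected = 2.4263 × (1 - cos(108°))
Δλ_expected = 2.4263 × 1.3090
Δλ_expected = 3.1761 pm

Given shift: 4.8158 pm
Expected shift: 3.1761 pm
Difference: 1.6397 pm

The values do not match. The given shift corresponds to θ ≈ 170.0°, not 108°.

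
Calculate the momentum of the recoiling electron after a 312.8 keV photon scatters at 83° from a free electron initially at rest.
1.8798e-22 kg·m/s

The electron is initially at rest, so by conservation of momentum:
p⃗_e = p⃗₀ − p⃗'  (incident photon momentum minus scattered photon momentum)

Photon momentum magnitudes (p = h/λ = E/c):
λ₀ = hc/E₀ = 3.9637 pm → p₀ = h/λ₀ = 1.6717e-22 kg·m/s
Δλ = λ_C(1 − cos 83°) = 2.1306 pm
λ' = 6.0943 pm → p' = h/λ' = 1.0873e-22 kg·m/s

The scattered photon makes angle θ = 83° with the incident direction, so by the law of cosines:
|p⃗_e|² = p₀² + p'² − 2p₀p'cos θ
|p⃗_e|² = (1.6717e-22)² + (1.0873e-22)² − 2·1.6717e-22·1.0873e-22·cos(83°)
|p⃗_e| = 1.8798e-22 kg·m/s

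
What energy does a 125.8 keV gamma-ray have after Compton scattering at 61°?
111.6404 keV

First convert energy to wavelength:
λ = hc/E, with hc ≈ 1239.842 keV·pm (i.e. 1239.842 eV·nm)

For E = 125.8 keV = 125800 eV:
λ = 1239.842 keV·pm / 125.8 keV
λ = 9.8557 pm

Calculate the Compton shift:
Δλ = λ_C(1 - cos(61°)) = 2.4263 × 0.5152
Δλ = 1.2500 pm

Final wavelength:
λ' = 9.8557 + 1.2500 = 11.1057 pm

Final energy:
E' = hc/λ' = 1239.842 / 11.1057 = 111.6404 keV

(Intermediate values are shown rounded; full precision is carried through to the final answer.)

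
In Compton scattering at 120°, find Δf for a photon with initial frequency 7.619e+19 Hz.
3.661e+19 Hz (decrease)

Convert frequency to wavelength (c = 299792458 m/s):
λ₀ = c/f₀ = 299792458/7.619e+19 = 3.9348006e-12 m = 3.9348 pm

Calculate Compton shift:
Δλ = λ_C(1 - cos(120°)) = 3.6395 pm

Final wavelength:
λ' = λ₀ + Δλ = 3.9348 + 3.6395 = 7.5743 pm

Final frequency:
f' = c/λ' = 299792458/7.5742660e-12 = 3.9580398e+19 Hz

Frequency shift (decrease):
Δf = f₀ - f' = 7.619e+19 - 3.9580398e+19 = 3.661e+19 Hz

(Intermediate values are shown rounded; full precision is carried through to the final answer.)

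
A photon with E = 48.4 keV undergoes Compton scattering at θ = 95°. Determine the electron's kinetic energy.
4.5185 keV

By energy conservation: K_e = E_initial - E_final

First find the scattered photon energy:
Initial wavelength: λ = hc/E = 25.6166 pm
Compton shift: Δλ = λ_C(1 - cos(95°)) = 2.6378 pm
Final wavelength: λ' = 25.6166 + 2.6378 = 28.2543 pm
Final photon energy: E' = hc/λ' = 43.8815 keV

Electron kinetic energy:
K_e = E - E' = 48.4000 - 43.8815 = 4.5185 keV

(Intermediate values are shown rounded; full precision is carried through to the final answer.)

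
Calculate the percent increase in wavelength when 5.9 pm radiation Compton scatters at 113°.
57.1923%

Calculate the Compton shift:
Δλ = λ_C(1 - cos(113°))
Δλ = 2.4263 × (1 - cos(113°))
Δλ = 2.4263 × 1.3907
Δλ = 3.3743 pm

Percentage change:
(Δλ/λ₀) × 100 = (3.3743/5.9) × 100
= 57.1923%

(Intermediate values are shown rounded; full precision is carried through to the final answer.)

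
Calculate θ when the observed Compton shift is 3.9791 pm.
129.79°

From the Compton formula Δλ = λ_C(1 - cos θ), we can solve for θ:

cos θ = 1 - Δλ/λ_C

Given:
- Δλ = 3.9791 pm
- λ_C = h/(m_e·c) ≈ 2.42631024 pm

cos θ = 1 - 3.9791/2.42631024
cos θ = 1 - 1.639980
cos θ = -0.639980

θ = arccos(-0.639980)
θ = 129.79°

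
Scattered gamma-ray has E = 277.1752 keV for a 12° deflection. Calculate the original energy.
280.5000 keV

Convert final energy to wavelength (hc ≈ 1239.842 keV·pm):
λ' = hc/E' = 1239.842 / 277.1752 = 4.4731 pm

Calculate the Compton shift:
Δλ = λ_C(1 - cos(12°))
Δλ = 2.4263 × (1 - cos(12°))
Δλ = 0.0530 pm

Initial wavelength:
λ = λ' - Δλ = 4.4731 - 0.0530 = 4.4201 pm

Initial energy:
E = hc/λ = 1239.842 / 4.4201 = 280.5000 keV

(Intermediate values are shown rounded; full precision is carried through to the final answer.)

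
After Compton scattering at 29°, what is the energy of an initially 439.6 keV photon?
396.8005 keV

First convert energy to wavelength:
λ = hc/E, with hc ≈ 1239.842 keV·pm (i.e. 1239.842 eV·nm)

For E = 439.6 keV = 439600 eV:
λ = 1239.842 keV·pm / 439.6 keV
λ = 2.8204 pm

Calculate the Compton shift:
Δλ = λ_C(1 - cos(29°)) = 2.4263 × 0.1254
Δλ = 0.3042 pm

Final wavelength:
λ' = 2.8204 + 0.3042 = 3.1246 pm

Final energy:
E' = hc/λ' = 1239.842 / 3.1246 = 396.8005 keV

(Intermediate values are shown rounded; full precision is carried through to the final answer.)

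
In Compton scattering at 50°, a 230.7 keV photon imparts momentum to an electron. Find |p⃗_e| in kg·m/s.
9.8209e-23 kg·m/s

The electron is initially at rest, so by conservation of momentum:
p⃗_e = p⃗₀ − p⃗'  (incident photon momentum minus scattered photon momentum)

Photon momentum magnitudes (p = h/λ = E/c):
λ₀ = hc/E₀ = 5.3743 pm → p₀ = h/λ₀ = 1.2329e-22 kg·m/s
Δλ = λ_C(1 − cos 50°) = 0.8667 pm
λ' = 6.2410 pm → p' = h/λ' = 1.0617e-22 kg·m/s

The scattered photon makes angle θ = 50° with the incident direction, so by the law of cosines:
|p⃗_e|² = p₀² + p'² − 2p₀p'cos θ
|p⃗_e|² = (1.2329e-22)² + (1.0617e-22)² − 2·1.2329e-22·1.0617e-22·cos(50°)
|p⃗_e| = 9.8209e-23 kg·m/s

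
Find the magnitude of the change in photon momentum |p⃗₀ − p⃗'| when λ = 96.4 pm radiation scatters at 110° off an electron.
1.1078e-23 kg·m/s

Photon momentum magnitude is p = h/λ.

Initial momentum:
p₀ = h/λ = 6.6261e-34/9.6400e-11 = 6.8735e-24 kg·m/s

After scattering:
λ' = λ + Δλ = 96.4 + 3.2562 = 99.6562 pm
p' = h/λ' = 6.6261e-34/9.9656e-11 = 6.6489e-24 kg·m/s

Momentum is a vector; the scattered photon's direction makes angle θ = 110° with the incident direction. The magnitude of the vector change Δp⃗ = p⃗₀ − p⃗' is found from the law of cosines:
|Δp⃗|² = p₀² + p'² − 2p₀p'cos θ
|Δp⃗|² = (6.8735e-24)² + (6.6489e-24)² − 2·6.8735e-24·6.6489e-24·cos(110°)
|Δp⃗| = 1.1078e-23 kg·m/s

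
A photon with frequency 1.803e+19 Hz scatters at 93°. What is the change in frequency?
2.400e+18 Hz (decrease)

Convert frequency to wavelength (c = 299792458 m/s):
λ₀ = c/f₀ = 299792458/1.803e+19 = 1.6627424e-11 m = 16.6274 pm

Calculate Compton shift:
Δλ = λ_C(1 - cos(93°)) = 2.5533 pm

Final wavelength:
λ' = λ₀ + Δλ = 16.6274 + 2.5533 = 19.1807 pm

Final frequency:
f' = c/λ' = 299792458/1.9180718e-11 = 1.5629887e+19 Hz

Frequency shift (decrease):
Δf = f₀ - f' = 1.803e+19 - 1.5629887e+19 = 2.400e+18 Hz

(Intermediate values are shown rounded; full precision is carried through to the final answer.)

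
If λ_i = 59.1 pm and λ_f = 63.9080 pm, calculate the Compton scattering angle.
168.99°

First find the wavelength shift:
Δλ = λ' - λ = 63.9080 - 59.1 = 4.8080 pm

Using Δλ = λ_C(1 - cos θ), with λ_C = h/(m_e·c) ≈ 2.42631024 pm:
cos θ = 1 - Δλ/λ_C
cos θ = 1 - 4.8080/2.42631024
cos θ = -0.981610

θ = arccos(-0.981610)
θ = 168.99°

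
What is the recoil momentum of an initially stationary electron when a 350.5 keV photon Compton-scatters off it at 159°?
2.6407e-22 kg·m/s

The electron is initially at rest, so by conservation of momentum:
p⃗_e = p⃗₀ − p⃗'  (incident photon momentum minus scattered photon momentum)

Photon momentum magnitudes (p = h/λ = E/c):
λ₀ = hc/E₀ = 3.5374 pm → p₀ = h/λ₀ = 1.8732e-22 kg·m/s
Δλ = λ_C(1 − cos 159°) = 4.6915 pm
λ' = 8.2288 pm → p' = h/λ' = 8.0523e-23 kg·m/s

The scattered photon makes angle θ = 159° with the incident direction, so by the law of cosines:
|p⃗_e|² = p₀² + p'² − 2p₀p'cos θ
|p⃗_e|² = (1.8732e-22)² + (8.0523e-23)² − 2·1.8732e-22·8.0523e-23·cos(159°)
|p⃗_e| = 2.6407e-22 kg·m/s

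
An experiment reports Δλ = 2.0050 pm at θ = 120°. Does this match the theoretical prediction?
No, inconsistent

Calculate the expected shift for θ = 120°:

Δλ_expected = λ_C(1 - cos(120°))
Δλ_expected = 2.4263 × (1 - cos(120°))
Δλ_expected = 2.4263 × 1.5000
Δλ_expected = 3.6395 pm

Given shift: 2.0050 pm
Expected shift: 3.6395 pm
Difference: 1.6345 pm

The values do not match. The given shift corresponds to θ ≈ 80.0°, not 120°.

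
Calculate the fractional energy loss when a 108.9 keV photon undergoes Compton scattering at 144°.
0.2783 (or 27.83%)

Calculate initial and final photon energies:

Initial: E₀ = 108.9 keV → λ₀ = 11.3851 pm
Compton shift: Δλ = 4.3892 pm
Final wavelength: λ' = 15.7744 pm
Final energy: E' = 78.5985 keV

Fractional energy loss:
(E₀ - E')/E₀ = (108.9000 - 78.5985)/108.9000
= 30.3015/108.9000
= 0.2783
= 27.83%

(Intermediate values are shown rounded; full precision is carried through to the final answer.)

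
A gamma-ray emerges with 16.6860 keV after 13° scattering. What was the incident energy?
16.7000 keV

Convert final energy to wavelength (hc ≈ 1239.842 keV·pm):
λ' = hc/E' = 1239.842 / 16.6860 = 74.3043 pm

Calculate the Compton shift:
Δλ = λ_C(1 - cos(13°))
Δλ = 2.4263 × (1 - cos(13°))
Δλ = 0.0622 pm

Initial wavelength:
λ = λ' - Δλ = 74.3043 - 0.0622 = 74.2421 pm

Initial energy:
E = hc/λ = 1239.842 / 74.2421 = 16.7000 keV

(Intermediate values are shown rounded; full precision is carried through to the final answer.)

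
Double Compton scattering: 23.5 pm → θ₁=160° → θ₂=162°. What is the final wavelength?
32.9402 pm

Apply Compton shift twice:

First scattering at θ₁ = 160°:
Δλ₁ = λ_C(1 - cos(160°))
Δλ₁ = 2.4263 × 1.9397
Δλ₁ = 4.7063 pm

After first scattering:
λ₁ = 23.5 + 4.7063 = 28.2063 pm

Second scattering at θ₂ = 162°:
Δλ₂ = λ_C(1 - cos(162°))
Δλ₂ = 2.4263 × 1.9511
Δλ₂ = 4.7339 pm

Final wavelength:
λ₂ = 28.2063 + 4.7339 = 32.9402 pm

Total shift: Δλ_total = 4.7063 + 4.7339 = 9.4402 pm

(Intermediate values are shown rounded; full precision is carried through to the final answer.)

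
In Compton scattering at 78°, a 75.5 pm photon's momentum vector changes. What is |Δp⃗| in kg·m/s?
1.0910e-23 kg·m/s

Photon momentum magnitude is p = h/λ.

Initial momentum:
p₀ = h/λ = 6.6261e-34/7.5500e-11 = 8.7763e-24 kg·m/s

After scattering:
λ' = λ + Δλ = 75.5 + 1.9219 = 77.4219 pm
p' = h/λ' = 6.6261e-34/7.7422e-11 = 8.5584e-24 kg·m/s

Momentum is a vector; the scattered photon's direction makes angle θ = 78° with the incident direction. The magnitude of the vector change Δp⃗ = p⃗₀ − p⃗' is found from the law of cosines:
|Δp⃗|² = p₀² + p'² − 2p₀p'cos θ
|Δp⃗|² = (8.7763e-24)² + (8.5584e-24)² − 2·8.7763e-24·8.5584e-24·cos(78°)
|Δp⃗| = 1.0910e-23 kg·m/s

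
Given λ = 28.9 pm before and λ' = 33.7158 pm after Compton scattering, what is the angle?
170.01°

First find the wavelength shift:
Δλ = λ' - λ = 33.7158 - 28.9 = 4.8158 pm

Using Δλ = λ_C(1 - cos θ), with λ_C = h/(m_e·c) ≈ 2.42631024 pm:
cos θ = 1 - Δλ/λ_C
cos θ = 1 - 4.8158/2.42631024
cos θ = -0.984825

θ = arccos(-0.984825)
θ = 170.01°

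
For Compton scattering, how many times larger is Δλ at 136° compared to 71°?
136° produces the larger shift by a factor of 2.549

Calculate both shifts using Δλ = λ_C(1 - cos θ):

For θ₁ = 71°:
Δλ₁ = 2.4263 × (1 - cos(71°))
Δλ₁ = 2.4263 × 0.6744
Δλ₁ = 1.6364 pm

For θ₂ = 136°:
Δλ₂ = 2.4263 × (1 - cos(136°))
Δλ₂ = 2.4263 × 1.7193
Δλ₂ = 4.1717 pm

The 136° angle produces the larger shift.
Ratio: 4.1717/1.6364 = 2.549

(Intermediate values are shown rounded; full precision is carried through to the final answer.)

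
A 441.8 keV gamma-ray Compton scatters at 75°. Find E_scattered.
269.2571 keV

First convert energy to wavelength:
λ = hc/E, with hc ≈ 1239.842 keV·pm (i.e. 1239.842 eV·nm)

For E = 441.8 keV = 441800 eV:
λ = 1239.842 keV·pm / 441.8 keV
λ = 2.8063 pm

Calculate the Compton shift:
Δλ = λ_C(1 - cos(75°)) = 2.4263 × 0.7412
Δλ = 1.7983 pm

Final wavelength:
λ' = 2.8063 + 1.7983 = 4.6047 pm

Final energy:
E' = hc/λ' = 1239.842 / 4.6047 = 269.2571 keV

(Intermediate values are shown rounded; full precision is carried through to the final answer.)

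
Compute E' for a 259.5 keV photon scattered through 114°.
151.3665 keV

First convert energy to wavelength:
λ = hc/E, with hc ≈ 1239.842 keV·pm (i.e. 1239.842 eV·nm)

For E = 259.5 keV = 259500 eV:
λ = 1239.842 keV·pm / 259.5 keV
λ = 4.7778 pm

Calculate the Compton shift:
Δλ = λ_C(1 - cos(114°)) = 2.4263 × 1.4067
Δλ = 3.4132 pm

Final wavelength:
λ' = 4.7778 + 3.4132 = 8.1910 pm

Final energy:
E' = hc/λ' = 1239.842 / 8.1910 = 151.3665 keV

(Intermediate values are shown rounded; full precision is carried through to the final answer.)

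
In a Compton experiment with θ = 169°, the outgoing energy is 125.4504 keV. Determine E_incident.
244.2999 keV

Convert final energy to wavelength (hc ≈ 1239.842 keV·pm):
λ' = hc/E' = 1239.842 / 125.4504 = 9.8831 pm

Calculate the Compton shift:
Δλ = λ_C(1 - cos(169°))
Δλ = 2.4263 × (1 - cos(169°))
Δλ = 4.8080 pm

Initial wavelength:
λ = λ' - Δλ = 9.8831 - 4.8080 = 5.0751 pm

Initial energy:
E = hc/λ = 1239.842 / 5.0751 = 244.2999 keV

(Intermediate values are shown rounded; full precision is carried through to the final answer.)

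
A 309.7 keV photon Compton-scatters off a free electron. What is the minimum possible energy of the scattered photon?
140.0005 keV (at θ = 180°)

The scattered photon has minimum energy when its wavelength is maximum, i.e., when the Compton shift Δλ = λ_C(1 − cos θ) is maximum. This occurs at θ = 180° (backscattering), giving Δλ_max = 2λ_C = 4.8526 pm.

Initial wavelength: λ₀ = hc/E₀ = 4.0034 pm
Maximum final wavelength: λ'_max = λ₀ + 2λ_C = 4.0034 + 4.8526 = 8.8560 pm
Minimum final energy: E'_min = hc/λ'_max = 140.0005 keV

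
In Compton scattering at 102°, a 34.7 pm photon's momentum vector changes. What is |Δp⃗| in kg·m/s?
2.8539e-23 kg·m/s

Photon momentum magnitude is p = h/λ.

Initial momentum:
p₀ = h/λ = 6.6261e-34/3.4700e-11 = 1.9095e-23 kg·m/s

After scattering:
λ' = λ + Δλ = 34.7 + 2.9308 = 37.6308 pm
p' = h/λ' = 6.6261e-34/3.7631e-11 = 1.7608e-23 kg·m/s

Momentum is a vector; the scattered photon's direction makes angle θ = 102° with the incident direction. The magnitude of the vector change Δp⃗ = p⃗₀ − p⃗' is found from the law of cosines:
|Δp⃗|² = p₀² + p'² − 2p₀p'cos θ
|Δp⃗|² = (1.9095e-23)² + (1.7608e-23)² − 2·1.9095e-23·1.7608e-23·cos(102°)
|Δp⃗| = 2.8539e-23 kg·m/s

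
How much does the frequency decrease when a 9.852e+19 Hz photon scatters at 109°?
5.062e+19 Hz (decrease)

Convert frequency to wavelength (c = 299792458 m/s):
λ₀ = c/f₀ = 299792458/9.852e+19 = 3.0429604e-12 m = 3.0430 pm

Calculate Compton shift:
Δλ = λ_C(1 - cos(109°)) = 3.2162 pm

Final wavelength:
λ' = λ₀ + Δλ = 3.0430 + 3.2162 = 6.2592 pm

Final frequency:
f' = c/λ' = 299792458/6.2592000e-12 = 4.7896290e+19 Hz

Frequency shift (decrease):
Δf = f₀ - f' = 9.852e+19 - 4.7896290e+19 = 5.062e+19 Hz

(Intermediate values are shown rounded; full precision is carried through to the final answer.)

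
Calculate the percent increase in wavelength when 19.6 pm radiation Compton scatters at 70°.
8.1452%

Calculate the Compton shift:
Δλ = λ_C(1 - cos(70°))
Δλ = 2.4263 × (1 - cos(70°))
Δλ = 2.4263 × 0.6580
Δλ = 1.5965 pm

Percentage change:
(Δλ/λ₀) × 100 = (1.5965/19.6) × 100
= 8.1452%

(Intermediate values are shown rounded; full precision is carried through to the final answer.)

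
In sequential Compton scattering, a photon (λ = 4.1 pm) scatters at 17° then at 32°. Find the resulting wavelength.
4.5747 pm

Apply Compton shift twice:

First scattering at θ₁ = 17°:
Δλ₁ = λ_C(1 - cos(17°))
Δλ₁ = 2.4263 × 0.0437
Δλ₁ = 0.1060 pm

After first scattering:
λ₁ = 4.1 + 0.1060 = 4.2060 pm

Second scattering at θ₂ = 32°:
Δλ₂ = λ_C(1 - cos(32°))
Δλ₂ = 2.4263 × 0.1520
Δλ₂ = 0.3687 pm

Final wavelength:
λ₂ = 4.2060 + 0.3687 = 4.5747 pm

Total shift: Δλ_total = 0.1060 + 0.3687 = 0.4747 pm

(Intermediate values are shown rounded; full precision is carried through to the final answer.)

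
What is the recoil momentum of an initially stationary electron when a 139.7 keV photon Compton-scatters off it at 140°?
1.1776e-22 kg·m/s

The electron is initially at rest, so by conservation of momentum:
p⃗_e = p⃗₀ − p⃗'  (incident photon momentum minus scattered photon momentum)

Photon momentum magnitudes (p = h/λ = E/c):
λ₀ = hc/E₀ = 8.8750 pm → p₀ = h/λ₀ = 7.4660e-23 kg·m/s
Δλ = λ_C(1 − cos 140°) = 4.2850 pm
λ' = 13.1600 pm → p' = h/λ' = 5.0350e-23 kg·m/s

The scattered photon makes angle θ = 140° with the incident direction, so by the law of cosines:
|p⃗_e|² = p₀² + p'² − 2p₀p'cos θ
|p⃗_e|² = (7.4660e-23)² + (5.0350e-23)² − 2·7.4660e-23·5.0350e-23·cos(140°)
|p⃗_e| = 1.1776e-22 kg·m/s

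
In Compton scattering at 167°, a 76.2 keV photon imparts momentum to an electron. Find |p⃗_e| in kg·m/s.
7.1728e-23 kg·m/s

The electron is initially at rest, so by conservation of momentum:
p⃗_e = p⃗₀ − p⃗'  (incident photon momentum minus scattered photon momentum)

Photon momentum magnitudes (p = h/λ = E/c):
λ₀ = hc/E₀ = 16.2709 pm → p₀ = h/λ₀ = 4.0723e-23 kg·m/s
Δλ = λ_C(1 − cos 167°) = 4.7904 pm
λ' = 21.0613 pm → p' = h/λ' = 3.1461e-23 kg·m/s

The scattered photon makes angle θ = 167° with the incident direction, so by the law of cosines:
|p⃗_e|² = p₀² + p'² − 2p₀p'cos θ
|p⃗_e|² = (4.0723e-23)² + (3.1461e-23)² − 2·4.0723e-23·3.1461e-23·cos(167°)
|p⃗_e| = 7.1728e-23 kg·m/s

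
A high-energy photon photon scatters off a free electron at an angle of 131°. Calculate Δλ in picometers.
4.0181 pm

Using the Compton scattering formula:
Δλ = λ_C(1 - cos θ)

where λ_C = h/(m_e·c) ≈ 2.4263 pm is the Compton wavelength of an electron.

For θ = 131°:
cos(131°) = -0.6561
1 - cos(131°) = 1.6561

Δλ = 2.4263 × 1.6561
Δλ = 4.0181 pm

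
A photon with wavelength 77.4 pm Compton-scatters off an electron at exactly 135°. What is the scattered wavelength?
81.5420 pm

Using the Compton formula: λ' = λ + λ_C(1 − cos θ)

For θ = 135°, cos θ = -√2/2 (exact) ≈ -0.7071, so:
1 − cos 135° = 1 − (-√2/2) ≈ 1.7071

Δλ = λ_C × 1.7071 = 2.4263 × 1.7071 = 4.1420 pm

λ' = 77.4 + 4.1420 = 81.5420 pm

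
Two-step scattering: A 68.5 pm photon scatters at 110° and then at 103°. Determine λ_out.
74.7283 pm

Apply Compton shift twice:

First scattering at θ₁ = 110°:
Δλ₁ = λ_C(1 - cos(110°))
Δλ₁ = 2.4263 × 1.3420
Δλ₁ = 3.2562 pm

After first scattering:
λ₁ = 68.5 + 3.2562 = 71.7562 pm

Second scattering at θ₂ = 103°:
Δλ₂ = λ_C(1 - cos(103°))
Δλ₂ = 2.4263 × 1.2250
Δλ₂ = 2.9721 pm

Final wavelength:
λ₂ = 71.7562 + 2.9721 = 74.7283 pm

Total shift: Δλ_total = 3.2562 + 2.9721 = 6.2283 pm

(Intermediate values are shown rounded; full precision is carried through to the final answer.)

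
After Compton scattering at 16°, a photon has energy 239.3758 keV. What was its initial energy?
243.8000 keV

Convert final energy to wavelength (hc ≈ 1239.842 keV·pm):
λ' = hc/E' = 1239.842 / 239.3758 = 5.1795 pm

Calculate the Compton shift:
Δλ = λ_C(1 - cos(16°))
Δλ = 2.4263 × (1 - cos(16°))
Δλ = 0.0940 pm

Initial wavelength:
λ = λ' - Δλ = 5.1795 - 0.0940 = 5.0855 pm

Initial energy:
E = hc/λ = 1239.842 / 5.0855 = 243.8000 keV

(Intermediate values are shown rounded; full precision is carried through to the final answer.)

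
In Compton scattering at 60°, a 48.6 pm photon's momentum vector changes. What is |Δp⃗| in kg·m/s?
1.3471e-23 kg·m/s

Photon momentum magnitude is p = h/λ.

Initial momentum:
p₀ = h/λ = 6.6261e-34/4.8600e-11 = 1.3634e-23 kg·m/s

After scattering:
λ' = λ + Δλ = 48.6 + 1.2132 = 49.8132 pm
p' = h/λ' = 6.6261e-34/4.9813e-11 = 1.3302e-23 kg·m/s

Momentum is a vector; the scattered photon's direction makes angle θ = 60° with the incident direction. The magnitude of the vector change Δp⃗ = p⃗₀ − p⃗' is found from the law of cosines:
|Δp⃗|² = p₀² + p'² − 2p₀p'cos θ
|Δp⃗|² = (1.3634e-23)² + (1.3302e-23)² − 2·1.3634e-23·1.3302e-23·cos(60°)
|Δp⃗| = 1.3471e-23 kg·m/s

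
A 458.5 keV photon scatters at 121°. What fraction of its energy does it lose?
0.5762 (or 57.62%)

Calculate initial and final photon energies:

Initial: E₀ = 458.5 keV → λ₀ = 2.7041 pm
Compton shift: Δλ = 3.6760 pm
Final wavelength: λ' = 6.3801 pm
Final energy: E' = 194.3302 keV

Fractional energy loss:
(E₀ - E')/E₀ = (458.5000 - 194.3302)/458.5000
= 264.1698/458.5000
= 0.5762
= 57.62%

(Intermediate values are shown rounded; full precision is carried through to the final answer.)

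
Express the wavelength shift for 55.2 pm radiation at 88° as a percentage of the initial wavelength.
4.2421%

Calculate the Compton shift:
Δλ = λ_C(1 - cos(88°))
Δλ = 2.4263 × (1 - cos(88°))
Δλ = 2.4263 × 0.9651
Δλ = 2.3416 pm

Percentage change:
(Δλ/λ₀) × 100 = (2.3416/55.2) × 100
= 4.2421%

(Intermediate values are shown rounded; full precision is carried through to the final answer.)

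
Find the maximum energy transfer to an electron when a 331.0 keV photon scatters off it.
186.8049 keV

Maximum energy transfer occurs at θ = 180° (backscattering).

Initial photon: E₀ = 331.0 keV → λ₀ = 3.7457 pm

Maximum Compton shift (at 180°):
Δλ_max = 2λ_C = 2 × 2.4263 = 4.8526 pm

Final wavelength:
λ' = 3.7457 + 4.8526 = 8.5984 pm

Minimum photon energy (maximum energy to electron):
E'_min = hc/λ' = 144.1951 keV

Maximum electron kinetic energy:
K_max = E₀ - E'_min = 331.0000 - 144.1951 = 186.8049 keV

(Intermediate values are shown rounded; full precision is carried through to the final answer.)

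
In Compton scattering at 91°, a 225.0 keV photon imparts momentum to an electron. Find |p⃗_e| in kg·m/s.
1.4732e-22 kg·m/s

The electron is initially at rest, so by conservation of momentum:
p⃗_e = p⃗₀ − p⃗'  (incident photon momentum minus scattered photon momentum)

Photon momentum magnitudes (p = h/λ = E/c):
λ₀ = hc/E₀ = 5.5104 pm → p₀ = h/λ₀ = 1.2025e-22 kg·m/s
Δλ = λ_C(1 − cos 91°) = 2.4687 pm
λ' = 7.9791 pm → p' = h/λ' = 8.3043e-23 kg·m/s

The scattered photon makes angle θ = 91° with the incident direction, so by the law of cosines:
|p⃗_e|² = p₀² + p'² − 2p₀p'cos θ
|p⃗_e|² = (1.2025e-22)² + (8.3043e-23)² − 2·1.2025e-22·8.3043e-23·cos(91°)
|p⃗_e| = 1.4732e-22 kg·m/s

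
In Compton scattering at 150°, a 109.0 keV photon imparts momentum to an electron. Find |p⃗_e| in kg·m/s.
9.6611e-23 kg·m/s

The electron is initially at rest, so by conservation of momentum:
p⃗_e = p⃗₀ − p⃗'  (incident photon momentum minus scattered photon momentum)

Photon momentum magnitudes (p = h/λ = E/c):
λ₀ = hc/E₀ = 11.3747 pm → p₀ = h/λ₀ = 5.8253e-23 kg·m/s
Δλ = λ_C(1 − cos 150°) = 4.5276 pm
λ' = 15.9023 pm → p' = h/λ' = 4.1667e-23 kg·m/s

The scattered photon makes angle θ = 150° with the incident direction, so by the law of cosines:
|p⃗_e|² = p₀² + p'² − 2p₀p'cos θ
|p⃗_e|² = (5.8253e-23)² + (4.1667e-23)² − 2·5.8253e-23·4.1667e-23·cos(150°)
|p⃗_e| = 9.6611e-23 kg·m/s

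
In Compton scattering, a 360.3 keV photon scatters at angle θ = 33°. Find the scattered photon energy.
323.5012 keV

First convert energy to wavelength:
λ = hc/E, with hc ≈ 1239.842 keV·pm (i.e. 1239.842 eV·nm)

For E = 360.3 keV = 360300 eV:
λ = 1239.842 keV·pm / 360.3 keV
λ = 3.4411 pm

Calculate the Compton shift:
Δλ = λ_C(1 - cos(33°)) = 2.4263 × 0.1613
Δλ = 0.3914 pm

Final wavelength:
λ' = 3.4411 + 0.3914 = 3.8326 pm

Final energy:
E' = hc/λ' = 1239.842 / 3.8326 = 323.5012 keV

(Intermediate values are shown rounded; full precision is carried through to the final answer.)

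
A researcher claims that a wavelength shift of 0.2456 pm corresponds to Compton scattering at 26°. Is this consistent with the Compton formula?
Yes, consistent

Calculate the expected shift for θ = 26°:

Δλ_expected = λ_C(1 - cos(26°))
Δλ_expected = 2.4263 × (1 - cos(26°))
Δλ_expected = 2.4263 × 0.1012
Δλ_expected = 0.2456 pm

Given shift: 0.2456 pm
Expected shift: 0.2456 pm
Difference: 0.0000 pm

The values match. This is consistent with Compton scattering at the stated angle.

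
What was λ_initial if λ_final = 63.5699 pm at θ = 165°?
58.8000 pm

From λ' = λ + Δλ, we have λ = λ' - Δλ

First calculate the Compton shift:
Δλ = λ_C(1 - cos θ)
Δλ = 2.4263 × (1 - cos(165°))
Δλ = 2.4263 × 1.9659
Δλ = 4.7699 pm

Initial wavelength:
λ = λ' - Δλ
λ = 63.5699 - 4.7699
λ = 58.8000 pm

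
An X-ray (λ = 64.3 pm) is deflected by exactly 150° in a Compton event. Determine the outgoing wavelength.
68.8276 pm

Using the Compton formula: λ' = λ + λ_C(1 − cos θ)

For θ = 150°, cos θ = -√3/2 (exact) ≈ -0.8660, so:
1 − cos 150° = 1 − (-√3/2) ≈ 1.8660

Δλ = λ_C × 1.8660 = 2.4263 × 1.8660 = 4.5276 pm

λ' = 64.3 + 4.5276 = 68.8276 pm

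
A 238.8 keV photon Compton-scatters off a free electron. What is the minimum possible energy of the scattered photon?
123.4338 keV (at θ = 180°)

The scattered photon has minimum energy when its wavelength is maximum, i.e., when the Compton shift Δλ = λ_C(1 − cos θ) is maximum. This occurs at θ = 180° (backscattering), giving Δλ_max = 2λ_C = 4.8526 pm.

Initial wavelength: λ₀ = hc/E₀ = 5.1920 pm
Maximum final wavelength: λ'_max = λ₀ + 2λ_C = 5.1920 + 4.8526 = 10.0446 pm
Minimum final energy: E'_min = hc/λ'_max = 123.4338 keV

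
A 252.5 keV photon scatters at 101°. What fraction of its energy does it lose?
0.3704 (or 37.04%)

Calculate initial and final photon energies:

Initial: E₀ = 252.5 keV → λ₀ = 4.9103 pm
Compton shift: Δλ = 2.8893 pm
Final wavelength: λ' = 7.7995 pm
Final energy: E' = 158.9635 keV

Fractional energy loss:
(E₀ - E')/E₀ = (252.5000 - 158.9635)/252.5000
= 93.5365/252.5000
= 0.3704
= 37.04%

(Intermediate values are shown rounded; full precision is carried through to the final answer.)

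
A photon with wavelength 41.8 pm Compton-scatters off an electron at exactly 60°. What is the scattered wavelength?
43.0132 pm

Using the Compton formula: λ' = λ + λ_C(1 − cos θ)

For θ = 60°, cos θ = 1/2 (exact) = 0.5000, so:
1 − cos 60° = 1 − (1/2) = 0.5000

Δλ = λ_C × 0.5000 = 2.4263 × 0.5000 = 1.2132 pm

λ' = 41.8 + 1.2132 = 43.0132 pm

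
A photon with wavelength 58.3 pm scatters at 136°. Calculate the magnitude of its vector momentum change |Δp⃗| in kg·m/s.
2.0374e-23 kg·m/s

Photon momentum magnitude is p = h/λ.

Initial momentum:
p₀ = h/λ = 6.6261e-34/5.8300e-11 = 1.1365e-23 kg·m/s

After scattering:
λ' = λ + Δλ = 58.3 + 4.1717 = 62.4717 pm
p' = h/λ' = 6.6261e-34/6.2472e-11 = 1.0607e-23 kg·m/s

Momentum is a vector; the scattered photon's direction makes angle θ = 136° with the incident direction. The magnitude of the vector change Δp⃗ = p⃗₀ − p⃗' is found from the law of cosines:
|Δp⃗|² = p₀² + p'² − 2p₀p'cos θ
|Δp⃗|² = (1.1365e-23)² + (1.0607e-23)² − 2·1.1365e-23·1.0607e-23·cos(136°)
|Δp⃗| = 2.0374e-23 kg·m/s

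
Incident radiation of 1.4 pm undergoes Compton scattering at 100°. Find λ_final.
4.2476 pm

Using the Compton scattering formula:
λ' = λ + Δλ = λ + λ_C(1 - cos θ)

Given:
- Initial wavelength λ = 1.4 pm
- Scattering angle θ = 100°
- Compton wavelength λ_C ≈ 2.4263 pm

Calculate the shift:
Δλ = 2.4263 × (1 - cos(100°))
Δλ = 2.4263 × 1.1736
Δλ = 2.8476 pm

Final wavelength:
λ' = 1.4 + 2.8476 = 4.2476 pm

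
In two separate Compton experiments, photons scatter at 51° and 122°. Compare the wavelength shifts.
122° produces the larger shift by a factor of 4.127

Calculate both shifts using Δλ = λ_C(1 - cos θ):

For θ₁ = 51°:
Δλ₁ = 2.4263 × (1 - cos(51°))
Δλ₁ = 2.4263 × 0.3707
Δλ₁ = 0.8994 pm

For θ₂ = 122°:
Δλ₂ = 2.4263 × (1 - cos(122°))
Δλ₂ = 2.4263 × 1.5299
Δλ₂ = 3.7121 pm

The 122° angle produces the larger shift.
Ratio: 3.7121/0.8994 = 4.127

(Intermediate values are shown rounded; full precision is carried through to the final answer.)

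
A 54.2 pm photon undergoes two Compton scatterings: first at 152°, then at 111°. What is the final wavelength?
62.0644 pm

Apply Compton shift twice:

First scattering at θ₁ = 152°:
Δλ₁ = λ_C(1 - cos(152°))
Δλ₁ = 2.4263 × 1.8829
Δλ₁ = 4.5686 pm

After first scattering:
λ₁ = 54.2 + 4.5686 = 58.7686 pm

Second scattering at θ₂ = 111°:
Δλ₂ = λ_C(1 - cos(111°))
Δλ₂ = 2.4263 × 1.3584
Δλ₂ = 3.2958 pm

Final wavelength:
λ₂ = 58.7686 + 3.2958 = 62.0644 pm

Total shift: Δλ_total = 4.5686 + 3.2958 = 7.8644 pm

(Intermediate values are shown rounded; full precision is carried through to the final answer.)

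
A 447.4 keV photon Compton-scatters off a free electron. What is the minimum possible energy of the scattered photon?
162.6270 keV (at θ = 180°)

The scattered photon has minimum energy when its wavelength is maximum, i.e., when the Compton shift Δλ = λ_C(1 − cos θ) is maximum. This occurs at θ = 180° (backscattering), giving Δλ_max = 2λ_C = 4.8526 pm.

Initial wavelength: λ₀ = hc/E₀ = 2.7712 pm
Maximum final wavelength: λ'_max = λ₀ + 2λ_C = 2.7712 + 4.8526 = 7.6238 pm
Minimum final energy: E'_min = hc/λ'_max = 162.6270 keV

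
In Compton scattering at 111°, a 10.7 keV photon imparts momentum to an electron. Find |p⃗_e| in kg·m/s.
9.2954e-24 kg·m/s

The electron is initially at rest, so by conservation of momentum:
p⃗_e = p⃗₀ − p⃗'  (incident photon momentum minus scattered photon momentum)

Photon momentum magnitudes (p = h/λ = E/c):
λ₀ = hc/E₀ = 115.8731 pm → p₀ = h/λ₀ = 5.7184e-24 kg·m/s
Δλ = λ_C(1 − cos 111°) = 3.2958 pm
λ' = 119.1689 pm → p' = h/λ' = 5.5602e-24 kg·m/s

The scattered photon makes angle θ = 111° with the incident direction, so by the law of cosines:
|p⃗_e|² = p₀² + p'² − 2p₀p'cos θ
|p⃗_e|² = (5.7184e-24)² + (5.5602e-24)² − 2·5.7184e-24·5.5602e-24·cos(111°)
|p⃗_e| = 9.2954e-24 kg·m/s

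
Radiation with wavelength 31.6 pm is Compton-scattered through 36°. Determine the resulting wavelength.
32.0634 pm

Using the Compton scattering formula:
λ' = λ + Δλ = λ + λ_C(1 - cos θ)

Given:
- Initial wavelength λ = 31.6 pm
- Scattering angle θ = 36°
- Compton wavelength λ_C ≈ 2.4263 pm

Calculate the shift:
Δλ = 2.4263 × (1 - cos(36°))
Δλ = 2.4263 × 0.1910
Δλ = 0.4634 pm

Final wavelength:
λ' = 31.6 + 0.4634 = 32.0634 pm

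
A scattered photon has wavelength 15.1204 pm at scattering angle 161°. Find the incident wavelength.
10.4000 pm

From λ' = λ + Δλ, we have λ = λ' - Δλ

First calculate the Compton shift:
Δλ = λ_C(1 - cos θ)
Δλ = 2.4263 × (1 - cos(161°))
Δλ = 2.4263 × 1.9455
Δλ = 4.7204 pm

Initial wavelength:
λ = λ' - Δλ
λ = 15.1204 - 4.7204
λ = 10.4000 pm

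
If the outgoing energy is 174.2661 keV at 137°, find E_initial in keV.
425.5000 keV

Convert final energy to wavelength (hc ≈ 1239.842 keV·pm):
λ' = hc/E' = 1239.842 / 174.2661 = 7.1146 pm

Calculate the Compton shift:
Δλ = λ_C(1 - cos(137°))
Δλ = 2.4263 × (1 - cos(137°))
Δλ = 4.2008 pm

Initial wavelength:
λ = λ' - Δλ = 7.1146 - 4.2008 = 2.9138 pm

Initial energy:
E = hc/λ = 1239.842 / 2.9138 = 425.5000 keV

(Intermediate values are shown rounded; full precision is carried through to the final answer.)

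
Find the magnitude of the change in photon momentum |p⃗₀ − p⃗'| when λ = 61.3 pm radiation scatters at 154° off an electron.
2.0329e-23 kg·m/s

Photon momentum magnitude is p = h/λ.

Initial momentum:
p₀ = h/λ = 6.6261e-34/6.1300e-11 = 1.0809e-23 kg·m/s

After scattering:
λ' = λ + Δλ = 61.3 + 4.6071 = 65.9071 pm
p' = h/λ' = 6.6261e-34/6.5907e-11 = 1.0054e-23 kg·m/s

Momentum is a vector; the scattered photon's direction makes angle θ = 154° with the incident direction. The magnitude of the vector change Δp⃗ = p⃗₀ − p⃗' is found from the law of cosines:
|Δp⃗|² = p₀² + p'² − 2p₀p'cos θ
|Δp⃗|² = (1.0809e-23)² + (1.0054e-23)² − 2·1.0809e-23·1.0054e-23·cos(154°)
|Δp⃗| = 2.0329e-23 kg·m/s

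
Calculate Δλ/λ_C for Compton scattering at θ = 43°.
0.2686 λ_C

The Compton shift formula is:
Δλ = λ_C(1 - cos θ)

Dividing both sides by λ_C:
Δλ/λ_C = 1 - cos θ

For θ = 43°:
Δλ/λ_C = 1 - cos(43°)
Δλ/λ_C = 1 - 0.7314
Δλ/λ_C = 0.2686

This means the shift is 0.2686 × λ_C = 0.6518 pm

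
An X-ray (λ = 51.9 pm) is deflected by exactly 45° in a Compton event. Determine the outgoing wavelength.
52.6106 pm

Using the Compton formula: λ' = λ + λ_C(1 − cos θ)

For θ = 45°, cos θ = √2/2 (exact) ≈ 0.7071, so:
1 − cos 45° = 1 − (√2/2) ≈ 0.2929

Δλ = λ_C × 0.2929 = 2.4263 × 0.2929 = 0.7106 pm

λ' = 51.9 + 0.7106 = 52.6106 pm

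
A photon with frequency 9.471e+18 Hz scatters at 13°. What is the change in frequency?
1.857e+16 Hz (decrease)

Convert frequency to wavelength (c = 299792458 m/s):
λ₀ = c/f₀ = 299792458/9.471e+18 = 3.1653728e-11 m = 31.6537 pm

Calculate Compton shift:
Δλ = λ_C(1 - cos(13°)) = 0.0622 pm

Final wavelength:
λ' = λ₀ + Δλ = 31.6537 + 0.0622 = 31.7159 pm

Final frequency:
f' = c/λ' = 299792458/3.1715914e-11 = 9.4524300e+18 Hz

Frequency shift (decrease):
Δf = f₀ - f' = 9.471e+18 - 9.4524300e+18 = 1.857e+16 Hz

(Intermediate values are shown rounded; full precision is carried through to the final answer.)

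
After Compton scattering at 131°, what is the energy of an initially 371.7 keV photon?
168.6008 keV

First convert energy to wavelength:
λ = hc/E, with hc ≈ 1239.842 keV·pm (i.e. 1239.842 eV·nm)

For E = 371.7 keV = 371700 eV:
λ = 1239.842 keV·pm / 371.7 keV
λ = 3.3356 pm

Calculate the Compton shift:
Δλ = λ_C(1 - cos(131°)) = 2.4263 × 1.6561
Δλ = 4.0181 pm

Final wavelength:
λ' = 3.3356 + 4.0181 = 7.3537 pm

Final energy:
E' = hc/λ' = 1239.842 / 7.3537 = 168.6008 keV

(Intermediate values are shown rounded; full precision is carried through to the final answer.)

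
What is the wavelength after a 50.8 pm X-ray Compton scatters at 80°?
52.8050 pm

Using the Compton scattering formula:
λ' = λ + Δλ = λ + λ_C(1 - cos θ)

Given:
- Initial wavelength λ = 50.8 pm
- Scattering angle θ = 80°
- Compton wavelength λ_C ≈ 2.4263 pm

Calculate the shift:
Δλ = 2.4263 × (1 - cos(80°))
Δλ = 2.4263 × 0.8264
Δλ = 2.0050 pm

Final wavelength:
λ' = 50.8 + 2.0050 = 52.8050 pm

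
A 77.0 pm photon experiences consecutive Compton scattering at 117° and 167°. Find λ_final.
85.3183 pm

Apply Compton shift twice:

First scattering at θ₁ = 117°:
Δλ₁ = λ_C(1 - cos(117°))
Δλ₁ = 2.4263 × 1.4540
Δλ₁ = 3.5278 pm

After first scattering:
λ₁ = 77.0 + 3.5278 = 80.5278 pm

Second scattering at θ₂ = 167°:
Δλ₂ = λ_C(1 - cos(167°))
Δλ₂ = 2.4263 × 1.9744
Δλ₂ = 4.7904 pm

Final wavelength:
λ₂ = 80.5278 + 4.7904 = 85.3183 pm

Total shift: Δλ_total = 3.5278 + 4.7904 = 8.3183 pm

(Intermediate values are shown rounded; full precision is carried through to the final answer.)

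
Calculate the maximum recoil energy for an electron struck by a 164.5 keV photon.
64.4292 keV

Maximum energy transfer occurs at θ = 180° (backscattering).

Initial photon: E₀ = 164.5 keV → λ₀ = 7.5370 pm

Maximum Compton shift (at 180°):
Δλ_max = 2λ_C = 2 × 2.4263 = 4.8526 pm

Final wavelength:
λ' = 7.5370 + 4.8526 = 12.3897 pm

Minimum photon energy (maximum energy to electron):
E'_min = hc/λ' = 100.0708 keV

Maximum electron kinetic energy:
K_max = E₀ - E'_min = 164.5000 - 100.0708 = 64.4292 keV

(Intermediate values are shown rounded; full precision is carried through to the final answer.)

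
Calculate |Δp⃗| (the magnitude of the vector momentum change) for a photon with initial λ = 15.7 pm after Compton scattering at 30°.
2.1641e-23 kg·m/s

Photon momentum magnitude is p = h/λ.

Initial momentum:
p₀ = h/λ = 6.6261e-34/1.5700e-11 = 4.2204e-23 kg·m/s

After scattering:
λ' = λ + Δλ = 15.7 + 0.3251 = 16.0251 pm
p' = h/λ' = 6.6261e-34/1.6025e-11 = 4.1348e-23 kg·m/s

Momentum is a vector; the scattered photon's direction makes angle θ = 30° with the incident direction. The magnitude of the vector change Δp⃗ = p⃗₀ − p⃗' is found from the law of cosines:
|Δp⃗|² = p₀² + p'² − 2p₀p'cos θ
|Δp⃗|² = (4.2204e-23)² + (4.1348e-23)² − 2·4.2204e-23·4.1348e-23·cos(30°)
|Δp⃗| = 2.1641e-23 kg·m/s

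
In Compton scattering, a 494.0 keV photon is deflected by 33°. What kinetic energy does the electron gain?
66.6505 keV

By energy conservation: K_e = E_initial - E_final

First find the scattered photon energy:
Initial wavelength: λ = hc/E = 2.5098 pm
Compton shift: Δλ = λ_C(1 - cos(33°)) = 0.3914 pm
Final wavelength: λ' = 2.5098 + 0.3914 = 2.9012 pm
Final photon energy: E' = hc/λ' = 427.3495 keV

Electron kinetic energy:
K_e = E - E' = 494.0000 - 427.3495 = 66.6505 keV

(Intermediate values are shown rounded; full precision is carried through to the final answer.)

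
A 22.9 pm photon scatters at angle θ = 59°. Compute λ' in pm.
24.0767 pm

Using the Compton scattering formula:
λ' = λ + Δλ = λ + λ_C(1 - cos θ)

Given:
- Initial wavelength λ = 22.9 pm
- Scattering angle θ = 59°
- Compton wavelength λ_C ≈ 2.4263 pm

Calculate the shift:
Δλ = 2.4263 × (1 - cos(59°))
Δλ = 2.4263 × 0.4850
Δλ = 1.1767 pm

Final wavelength:
λ' = 22.9 + 1.1767 = 24.0767 pm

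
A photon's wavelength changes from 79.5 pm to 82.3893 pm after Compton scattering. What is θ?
101.00°

First find the wavelength shift:
Δλ = λ' - λ = 82.3893 - 79.5 = 2.8893 pm

Using Δλ = λ_C(1 - cos θ), with λ_C = h/(m_e·c) ≈ 2.42631024 pm:
cos θ = 1 - Δλ/λ_C
cos θ = 1 - 2.8893/2.42631024
cos θ = -0.190821

θ = arccos(-0.190821)
θ = 101.00°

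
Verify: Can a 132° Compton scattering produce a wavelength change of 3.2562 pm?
No, inconsistent

Calculate the expected shift for θ = 132°:

Δλ_expected = λ_C(1 - cos(132°))
Δλ_expected = 2.4263 × (1 - cos(132°))
Δλ_expected = 2.4263 × 1.6691
Δλ_expected = 4.0498 pm

Given shift: 3.2562 pm
Expected shift: 4.0498 pm
Difference: 0.7937 pm

The values do not match. The given shift corresponds to θ ≈ 110.0°, not 132°.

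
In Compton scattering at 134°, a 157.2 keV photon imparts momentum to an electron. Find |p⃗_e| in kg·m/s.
1.2866e-22 kg·m/s

The electron is initially at rest, so by conservation of momentum:
p⃗_e = p⃗₀ − p⃗'  (incident photon momentum minus scattered photon momentum)

Photon momentum magnitudes (p = h/λ = E/c):
λ₀ = hc/E₀ = 7.8870 pm → p₀ = h/λ₀ = 8.4012e-23 kg·m/s
Δλ = λ_C(1 − cos 134°) = 4.1118 pm
λ' = 11.9988 pm → p' = h/λ' = 5.5223e-23 kg·m/s

The scattered photon makes angle θ = 134° with the incident direction, so by the law of cosines:
|p⃗_e|² = p₀² + p'² − 2p₀p'cos θ
|p⃗_e|² = (8.4012e-23)² + (5.5223e-23)² − 2·8.4012e-23·5.5223e-23·cos(134°)
|p⃗_e| = 1.2866e-22 kg·m/s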